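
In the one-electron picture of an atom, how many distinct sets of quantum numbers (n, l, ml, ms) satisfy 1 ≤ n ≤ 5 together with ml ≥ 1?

Treat each shell separately and count matching orbitals:
n=2 → 1; n=3 → 3; n=4 → 6; n=5 → 10.
Orbitals: 1 + 3 + 6 + 10 = 20. Including both spin states (ms = ±1/2) gives 2 × 20 = 40 states.

40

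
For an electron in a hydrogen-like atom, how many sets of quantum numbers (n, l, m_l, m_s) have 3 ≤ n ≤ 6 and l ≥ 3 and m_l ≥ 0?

For each n in the range, tally the orbitals obeying l ≥ 3 and m_l ≥ 0:
n=4 → 4; n=5 → 9; n=6 → 15.
Orbitals: 4 + 9 + 15 = 28. Including both spin states (m_s = ±1/2) gives 2 × 28 = 56 states.

56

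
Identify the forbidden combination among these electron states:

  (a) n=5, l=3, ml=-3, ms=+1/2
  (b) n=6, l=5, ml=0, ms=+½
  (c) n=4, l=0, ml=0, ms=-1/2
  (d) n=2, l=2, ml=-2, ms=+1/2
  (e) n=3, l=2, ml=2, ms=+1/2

(d) has l = 2 ≥ n = 2, violating 0 ≤ l ≤ n−1.
The remaining sets (a), (b), (c), (e) satisfy all four rules.

(d)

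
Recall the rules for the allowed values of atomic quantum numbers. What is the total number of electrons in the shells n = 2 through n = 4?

58

Shell n has n² orbitals: 2²=4 + 3²=9 + 4²=16 = 29 orbitals.
Two spin states per orbital: 2 × 29 = 58 electrons.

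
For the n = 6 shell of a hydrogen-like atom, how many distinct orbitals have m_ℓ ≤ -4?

3

Go through ℓ = 0, …, 5 (the values permitted for n = 6).
Per ℓ-value: ℓ=4 → 1; ℓ=5 → 2.
Total orbitals: 1 + 2 = 3.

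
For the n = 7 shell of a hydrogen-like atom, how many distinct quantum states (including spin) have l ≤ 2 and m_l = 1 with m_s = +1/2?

The n = 7 shell has l = 0 through 6; check each.
Per l-value: l=1 → 1; l=2 → 1.
Orbitals: 1 + 1 = 2. With m_s fixed to a single value there is one state per orbital, giving 2 states.

2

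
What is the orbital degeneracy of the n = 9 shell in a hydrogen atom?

The n = 9 shell contains n² = 9² = 81 orbitals.

81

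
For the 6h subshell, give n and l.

n = 6, l = 5

The leading integer gives n = 6; the letter 'h' means l = 5.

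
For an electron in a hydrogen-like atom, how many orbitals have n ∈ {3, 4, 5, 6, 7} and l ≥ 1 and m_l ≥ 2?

Count contributing orbitals for each principal shell:
n=3 → 1; n=4 → 3; n=5 → 6; n=6 → 10; n=7 → 15.
Total orbitals: 1 + 3 + 6 + 10 + 15 = 35.

35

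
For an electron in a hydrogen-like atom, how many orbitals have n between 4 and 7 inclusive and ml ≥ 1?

Per-shell orbital counts meeting the constraint:
n=4 → 6; n=5 → 10; n=6 → 15; n=7 → 21.
Total orbitals: 6 + 10 + 15 + 21 = 52.

52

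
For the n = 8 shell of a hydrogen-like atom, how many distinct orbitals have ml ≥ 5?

For n = 8, l ranges over 0 … 7.
Per l-value: l=5 → 1; l=6 → 2; l=7 → 3.
Total orbitals: 1 + 2 + 3 = 6.

6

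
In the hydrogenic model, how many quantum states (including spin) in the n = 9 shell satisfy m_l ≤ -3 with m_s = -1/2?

21

Go through l = 0, …, 8 (the values permitted for n = 9).
Contributions: l=3 → 1; l=4 → 2; l=5 → 3; l=6 → 4; l=7 → 5; l=8 → 6.
Orbitals: 1 + 2 + 3 + 4 + 5 + 6 = 21. With m_s fixed to a single value there is one state per orbital, giving 21 states.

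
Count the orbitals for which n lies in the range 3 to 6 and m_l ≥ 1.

Per-shell orbital counts meeting the constraint:
n=3 → 3; n=4 → 6; n=5 → 10; n=6 → 15.
Total orbitals: 3 + 6 + 10 + 15 = 34.

34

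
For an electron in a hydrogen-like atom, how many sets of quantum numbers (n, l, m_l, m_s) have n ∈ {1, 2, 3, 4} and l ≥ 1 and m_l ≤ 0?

Treat each shell separately and count matching orbitals:
n=2 → 2; n=3 → 5; n=4 → 9.
Orbitals: 2 + 5 + 9 = 16. Including both spin states (m_s = ±1/2) gives 2 × 16 = 32 states.

32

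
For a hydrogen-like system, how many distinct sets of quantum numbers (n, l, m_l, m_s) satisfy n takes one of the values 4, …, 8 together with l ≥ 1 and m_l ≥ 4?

Work shell by shell — for each n, count the (l, m_l) pairs that satisfy l ≥ 1 and m_l ≥ 4:
n=5 → 1; n=6 → 3; n=7 → 6; n=8 → 10.
Orbitals: 1 + 3 + 6 + 10 = 20. Including both spin states (m_s = ±1/2) gives 2 × 20 = 40 states.

40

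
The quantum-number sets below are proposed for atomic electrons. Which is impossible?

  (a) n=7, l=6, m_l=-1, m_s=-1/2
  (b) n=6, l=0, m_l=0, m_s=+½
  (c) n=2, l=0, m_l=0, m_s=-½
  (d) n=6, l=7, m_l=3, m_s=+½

(d) has l = 7 ≥ n = 6, violating 0 ≤ l ≤ n−1.
The remaining sets (a), (b), (c) satisfy all four rules.

(d)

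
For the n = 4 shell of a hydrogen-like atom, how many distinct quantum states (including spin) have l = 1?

6

For n = 4, l ranges over 0 … 3.
Contributions: l=1 → 3.
Orbitals: 3. Each orbital carries two spin states, so 3 × 2 = 6 states.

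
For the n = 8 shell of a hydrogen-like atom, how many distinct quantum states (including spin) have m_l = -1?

14

The n = 8 shell has l = 0 through 7; check each.
Contributions: l=1 → 1; l=2 → 1; l=3 → 1; l=4 → 1; l=5 → 1; l=6 → 1; l=7 → 1.
Orbitals: 1 + 1 + 1 + 1 + 1 + 1 + 1 = 7. Each orbital carries two spin states, so 7 × 2 = 14 states.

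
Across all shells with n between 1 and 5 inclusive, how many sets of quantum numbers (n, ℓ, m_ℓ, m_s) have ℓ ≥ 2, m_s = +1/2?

Count contributing orbitals for each principal shell:
n=3 → 5; n=4 → 12; n=5 → 21.
Orbitals: 5 + 12 + 21 = 38. With m_s fixed to +1/2 there is one state per orbital, so 38 states.

38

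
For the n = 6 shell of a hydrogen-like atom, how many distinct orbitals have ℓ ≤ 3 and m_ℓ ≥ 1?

6

With n = 6 the allowed ℓ are 0, 1, …, 5.
Per ℓ-value: ℓ=1 → 1; ℓ=2 → 2; ℓ=3 → 3.
Total orbitals: 1 + 2 + 3 = 6.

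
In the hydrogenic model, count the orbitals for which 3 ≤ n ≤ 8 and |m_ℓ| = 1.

54

Go shell by shell, enumerating (ℓ, m_ℓ) with |m_ℓ| = 1:
n=3 → 4; n=4 → 6; n=5 → 8; n=6 → 10; n=7 → 12; n=8 → 14.
Total orbitals: 4 + 6 + 8 + 10 + 12 + 14 = 54.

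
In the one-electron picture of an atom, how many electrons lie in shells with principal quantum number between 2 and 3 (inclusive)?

Shell n has n² orbitals: 2²=4 + 3²=9 = 13 orbitals.
Two spin states per orbital: 2 × 13 = 26 electrons.

26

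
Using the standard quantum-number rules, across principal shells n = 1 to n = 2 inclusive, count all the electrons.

10

Shell n has n² orbitals: 1²=1 + 2²=4 = 5 orbitals.
Two spin states per orbital: 2 × 5 = 10 electrons.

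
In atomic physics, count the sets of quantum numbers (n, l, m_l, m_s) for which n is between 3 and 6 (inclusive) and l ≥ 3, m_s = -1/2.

50

For each n in the range, tally the orbitals obeying l ≥ 3:
n=4 → 7; n=5 → 16; n=6 → 27.
Orbitals: 7 + 16 + 27 = 50. With m_s fixed to -1/2 there is one state per orbital, so 50 states.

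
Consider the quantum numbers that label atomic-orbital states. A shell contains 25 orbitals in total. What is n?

n = 5

n² = 25 ⇒ n = 5.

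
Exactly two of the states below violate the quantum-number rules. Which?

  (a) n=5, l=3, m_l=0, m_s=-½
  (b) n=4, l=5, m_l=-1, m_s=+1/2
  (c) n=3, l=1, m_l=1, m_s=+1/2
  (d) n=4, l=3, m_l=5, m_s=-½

(b) and (d)

(b) has l = 5 ≥ n = 4, violating 0 ≤ l ≤ n−1.
(d) has |m_l| = 5 > l = 3, violating −l ≤ m_l ≤ l.
The remaining sets (a), (c) satisfy all four rules.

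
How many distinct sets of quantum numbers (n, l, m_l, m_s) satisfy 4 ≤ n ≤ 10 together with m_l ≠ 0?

For each n in the range, tally the orbitals obeying m_l ≠ 0:
n=4 → 12; n=5 → 20; n=6 → 30; n=7 → 42; n=8 → 56; n=9 → 72; n=10 → 90.
Orbitals: 12 + 20 + 30 + 42 + 56 + 72 + 90 = 322. Including both spin states (m_s = ±1/2) gives 2 × 322 = 644 states.

644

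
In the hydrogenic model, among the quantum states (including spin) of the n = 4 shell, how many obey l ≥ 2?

24

The n = 4 shell has l = 0 through 3; check each.
The (l, m_l) pairs meeting l ≥ 2 give: l=2 → 5; l=3 → 7.
Orbitals: 5 + 7 = 12. Each orbital carries two spin states, so 12 × 2 = 24 states.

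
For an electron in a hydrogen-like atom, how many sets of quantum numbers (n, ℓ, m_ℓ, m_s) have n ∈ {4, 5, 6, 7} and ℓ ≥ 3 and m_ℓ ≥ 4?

For each n in the range, tally the orbitals obeying ℓ ≥ 3 and m_ℓ ≥ 4:
n=5 → 1; n=6 → 3; n=7 → 6.
Orbitals: 1 + 3 + 6 = 10. Including both spin states (m_s = ±1/2) gives 2 × 10 = 20 states.

20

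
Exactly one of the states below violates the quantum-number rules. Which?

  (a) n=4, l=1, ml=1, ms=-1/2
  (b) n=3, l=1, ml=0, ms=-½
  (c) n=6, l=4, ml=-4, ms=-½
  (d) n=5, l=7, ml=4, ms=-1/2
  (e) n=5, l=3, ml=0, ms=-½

(d) has l = 7 ≥ n = 5, violating 0 ≤ l ≤ n−1.
The remaining sets (a), (b), (c), (e) satisfy all four rules.

(d)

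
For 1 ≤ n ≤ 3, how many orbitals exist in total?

14

Total orbitals = 1² + 2² + 3² = 14.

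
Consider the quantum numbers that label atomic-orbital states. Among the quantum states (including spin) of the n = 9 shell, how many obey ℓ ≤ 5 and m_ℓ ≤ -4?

With n = 9 the allowed ℓ are 0, 1, …, 8.
Per ℓ-value: ℓ=4 → 1; ℓ=5 → 2.
Orbitals: 1 + 2 = 3. Each orbital carries two spin states, so 3 × 2 = 6 states.

6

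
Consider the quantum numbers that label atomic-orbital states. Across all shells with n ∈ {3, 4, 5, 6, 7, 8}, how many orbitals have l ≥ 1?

Treat each shell separately and count matching orbitals:
n=3 → 8; n=4 → 15; n=5 → 24; n=6 → 35; n=7 → 48; n=8 → 63.
Total orbitals: 8 + 15 + 24 + 35 + 48 + 63 = 193.

193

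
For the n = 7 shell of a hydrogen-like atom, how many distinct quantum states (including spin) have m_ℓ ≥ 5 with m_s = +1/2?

3

Contributions: ℓ=5 → 1; ℓ=6 → 2.
Orbitals: 1 + 2 = 3. With m_s fixed to a single value there is one state per orbital, giving 3 states.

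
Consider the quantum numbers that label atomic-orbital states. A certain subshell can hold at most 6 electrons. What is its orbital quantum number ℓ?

2(2ℓ+1) = 6 ⇒ 2ℓ+1 = 3 ⇒ ℓ = 1.

ℓ = 1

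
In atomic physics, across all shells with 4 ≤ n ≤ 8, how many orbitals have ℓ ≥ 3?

145

Go shell by shell, enumerating (ℓ, m_ℓ) with ℓ ≥ 3:
n=4 → 7; n=5 → 16; n=6 → 27; n=7 → 40; n=8 → 55.
Total orbitals: 7 + 16 + 27 + 40 + 55 = 145.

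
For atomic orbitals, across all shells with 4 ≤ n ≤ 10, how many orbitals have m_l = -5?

15

Work shell by shell — for each n, count the (l, m_l) pairs that satisfy m_l = -5:
n=6 → 1; n=7 → 2; n=8 → 3; n=9 → 4; n=10 → 5.
Total orbitals: 1 + 2 + 3 + 4 + 5 = 15.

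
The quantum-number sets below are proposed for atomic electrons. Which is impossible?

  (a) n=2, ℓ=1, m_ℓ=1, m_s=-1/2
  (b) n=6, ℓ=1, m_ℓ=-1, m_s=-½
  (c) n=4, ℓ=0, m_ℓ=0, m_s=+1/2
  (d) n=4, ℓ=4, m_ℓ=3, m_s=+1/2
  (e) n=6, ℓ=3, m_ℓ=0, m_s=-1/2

(d) has ℓ = 4 ≥ n = 4, violating 0 ≤ ℓ ≤ n−1.
The remaining sets (a), (b), (c), (e) satisfy all four rules.

(d)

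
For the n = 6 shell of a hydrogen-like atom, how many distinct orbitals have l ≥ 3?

The (l, ml) pairs meeting l ≥ 3 give: l=3 → 7; l=4 → 9; l=5 → 11.
Total orbitals: 7 + 9 + 11 = 27.

27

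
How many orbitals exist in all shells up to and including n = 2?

Total orbitals = 1² + 2² = 5.

5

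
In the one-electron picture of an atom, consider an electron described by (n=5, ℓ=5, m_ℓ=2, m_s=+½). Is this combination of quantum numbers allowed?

Invalid

The orbital quantum number must satisfy 0 ≤ ℓ ≤ n−1. With n = 5 the allowed ℓ values are 0, 1, 2, 3, 4, so ℓ = 5 is out of range.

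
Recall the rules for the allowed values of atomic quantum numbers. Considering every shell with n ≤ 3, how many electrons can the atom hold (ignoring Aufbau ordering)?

Total orbitals = 1² + 2² + 3² = 14. Doubling for spin gives 28 electrons.

28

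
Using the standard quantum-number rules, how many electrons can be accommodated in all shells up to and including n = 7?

Total orbitals = 1² + 2² + 3² + 4² + 5² + 6² + 7² = 140. Doubling for spin gives 280 electrons.

280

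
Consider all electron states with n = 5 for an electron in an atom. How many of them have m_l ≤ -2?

Go through l = 0, …, 4 (the values permitted for n = 5).
The (l, m_l) pairs meeting m_l ≤ -2 give: l=2 → 1; l=3 → 2; l=4 → 3.
Orbitals: 1 + 2 + 3 = 6. Each orbital carries two spin states, so 6 × 2 = 12 states.

12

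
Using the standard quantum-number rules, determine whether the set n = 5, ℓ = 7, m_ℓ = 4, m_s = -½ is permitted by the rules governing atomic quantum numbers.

No

The orbital quantum number must satisfy 0 ≤ ℓ ≤ n−1. With n = 5 the allowed ℓ values are 0, 1, 2, 3, 4, so ℓ = 7 is out of range.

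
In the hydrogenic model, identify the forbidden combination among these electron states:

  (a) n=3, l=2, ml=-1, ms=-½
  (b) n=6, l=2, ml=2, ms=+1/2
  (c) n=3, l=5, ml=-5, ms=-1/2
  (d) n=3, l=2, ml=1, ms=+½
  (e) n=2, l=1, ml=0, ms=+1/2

(c) has l = 5 ≥ n = 3, violating 0 ≤ l ≤ n−1.
The remaining sets (a), (b), (d), (e) satisfy all four rules.

(c)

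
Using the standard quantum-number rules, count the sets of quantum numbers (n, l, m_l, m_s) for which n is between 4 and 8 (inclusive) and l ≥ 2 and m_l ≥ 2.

Count contributing orbitals for each principal shell:
n=4 → 3; n=5 → 6; n=6 → 10; n=7 → 15; n=8 → 21.
Orbitals: 3 + 6 + 10 + 15 + 21 = 55. Including both spin states (m_s = ±1/2) gives 2 × 55 = 110 states.

110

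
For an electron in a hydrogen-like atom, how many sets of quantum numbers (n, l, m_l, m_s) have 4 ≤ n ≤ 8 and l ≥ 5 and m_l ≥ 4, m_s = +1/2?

Work shell by shell — for each n, count the (l, m_l) pairs that satisfy l ≥ 5 and m_l ≥ 4:
n=6 → 2; n=7 → 5; n=8 → 9.
Orbitals: 2 + 5 + 9 = 16. With m_s fixed to +1/2 there is one state per orbital, so 16 states.

16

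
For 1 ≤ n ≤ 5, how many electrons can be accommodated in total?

Total orbitals = 1² + 2² + 3² + 4² + 5² = 55. Doubling for spin gives 110 electrons.

110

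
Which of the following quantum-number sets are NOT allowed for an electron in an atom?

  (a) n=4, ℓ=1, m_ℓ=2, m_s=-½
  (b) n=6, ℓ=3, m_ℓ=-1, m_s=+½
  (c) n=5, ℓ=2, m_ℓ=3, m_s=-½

(a) and (c)

(a) has |m_ℓ| = 2 > ℓ = 1, violating −ℓ ≤ m_ℓ ≤ ℓ.
(c) has |m_ℓ| = 3 > ℓ = 2, violating −ℓ ≤ m_ℓ ≤ ℓ.
The remaining set (b) satisfies all four rules.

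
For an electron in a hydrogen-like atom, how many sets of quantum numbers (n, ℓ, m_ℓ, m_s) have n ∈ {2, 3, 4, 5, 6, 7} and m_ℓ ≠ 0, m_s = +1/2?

Per-shell orbital counts meeting the constraint:
n=2 → 2; n=3 → 6; n=4 → 12; n=5 → 20; n=6 → 30; n=7 → 42.
Orbitals: 2 + 6 + 12 + 20 + 30 + 42 = 112. With m_s fixed to +1/2 there is one state per orbital, so 112 states.

112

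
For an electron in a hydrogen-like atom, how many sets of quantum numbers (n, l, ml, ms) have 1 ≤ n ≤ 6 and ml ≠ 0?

Count contributing orbitals for each principal shell:
n=2 → 2; n=3 → 6; n=4 → 12; n=5 → 20; n=6 → 30.
Orbitals: 2 + 6 + 12 + 20 + 30 = 70. Including both spin states (ms = ±1/2) gives 2 × 70 = 140 states.

140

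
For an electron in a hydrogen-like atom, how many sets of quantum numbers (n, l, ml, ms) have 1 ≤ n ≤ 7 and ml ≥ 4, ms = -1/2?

10

For each n in the range, tally the orbitals obeying ml ≥ 4:
n=5 → 1; n=6 → 3; n=7 → 6.
Orbitals: 1 + 3 + 6 = 10. With ms fixed to -1/2 there is one state per orbital, so 10 states.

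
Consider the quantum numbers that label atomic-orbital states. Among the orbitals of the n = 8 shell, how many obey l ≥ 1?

63

Go through l = 0, …, 7 (the values permitted for n = 8).
Per l-value: l=1 → 3; l=2 → 5; l=3 → 7; l=4 → 9; l=5 → 11; l=6 → 13; l=7 → 15.
Total orbitals: 3 + 5 + 7 + 9 + 11 + 13 + 15 = 63.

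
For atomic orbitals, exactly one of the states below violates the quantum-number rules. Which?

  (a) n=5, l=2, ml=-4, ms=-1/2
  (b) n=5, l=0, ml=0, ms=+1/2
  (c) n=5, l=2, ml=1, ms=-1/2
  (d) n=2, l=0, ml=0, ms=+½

(a) has |ml| = 4 > l = 2, violating −l ≤ ml ≤ l.
The remaining sets (b), (c), (d) satisfy all four rules.

(a)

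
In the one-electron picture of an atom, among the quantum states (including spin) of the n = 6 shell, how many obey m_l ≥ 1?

30

For n = 6, l ranges over 0 … 5.
Contributions: l=1 → 1; l=2 → 2; l=3 → 3; l=4 → 4; l=5 → 5.
Orbitals: 1 + 2 + 3 + 4 + 5 = 15. Each orbital carries two spin states, so 15 × 2 = 30 states.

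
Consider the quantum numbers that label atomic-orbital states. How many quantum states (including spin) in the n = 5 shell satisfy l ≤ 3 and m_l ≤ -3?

2

With n = 5 the allowed l are 0, 1, …, 4.
Contributions: l=3 → 1.
Orbitals: 1. Each orbital carries two spin states, so 1 × 2 = 2 states.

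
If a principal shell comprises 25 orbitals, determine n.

n = 5

n² = 25 ⇒ n = 5.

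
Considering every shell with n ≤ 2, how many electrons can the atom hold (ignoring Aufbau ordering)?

10

Total orbitals = 1² + 2² = 5. Doubling for spin gives 10 electrons.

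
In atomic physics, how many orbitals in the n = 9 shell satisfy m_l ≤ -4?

The n = 9 shell has l = 0 through 8; check each.
Contributions: l=4 → 1; l=5 → 2; l=6 → 3; l=7 → 4; l=8 → 5.
Total orbitals: 1 + 2 + 3 + 4 + 5 = 15.

15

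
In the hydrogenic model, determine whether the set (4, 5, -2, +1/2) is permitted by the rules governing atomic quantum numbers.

No

The orbital quantum number must satisfy 0 ≤ l ≤ n−1. With n = 4 the allowed l values are 0, 1, 2, 3, so l = 5 is out of range.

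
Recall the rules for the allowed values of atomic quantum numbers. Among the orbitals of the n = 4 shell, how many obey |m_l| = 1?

6

For n = 4, l ranges over 0 … 3.
Contributions: l=1 → 2; l=2 → 2; l=3 → 2.
Total orbitals: 2 + 2 + 2 = 6.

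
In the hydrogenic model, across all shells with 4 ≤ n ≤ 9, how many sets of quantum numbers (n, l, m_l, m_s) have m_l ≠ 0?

Work shell by shell — for each n, count the (l, m_l) pairs that satisfy m_l ≠ 0:
n=4 → 12; n=5 → 20; n=6 → 30; n=7 → 42; n=8 → 56; n=9 → 72.
Orbitals: 12 + 20 + 30 + 42 + 56 + 72 = 232. Including both spin states (m_s = ±1/2) gives 2 × 232 = 464 states.

464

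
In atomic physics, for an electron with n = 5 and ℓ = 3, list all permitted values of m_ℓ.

m_ℓ takes every integer from −ℓ to +ℓ. With ℓ = 3 that gives the 7 values -3, -2, -1, 0, 1, 2, 3.

-3, -2, -1, 0, 1, 2, 3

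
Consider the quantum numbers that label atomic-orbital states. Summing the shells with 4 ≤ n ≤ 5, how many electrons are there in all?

Shell n has n² orbitals: 4²=16 + 5²=25 = 41 orbitals.
Two spin states per orbital: 2 × 41 = 82 electrons.

82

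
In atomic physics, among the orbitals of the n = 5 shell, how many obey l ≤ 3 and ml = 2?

The (l, ml) pairs meeting l ≤ 3 and ml = 2 give: l=2 → 1; l=3 → 1.
Total orbitals: 1 + 1 = 2.

2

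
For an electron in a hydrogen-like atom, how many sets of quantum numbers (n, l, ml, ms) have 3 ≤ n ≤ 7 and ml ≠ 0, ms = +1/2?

110

Go shell by shell, enumerating (l, ml) with ml ≠ 0:
n=3 → 6; n=4 → 12; n=5 → 20; n=6 → 30; n=7 → 42.
Orbitals: 6 + 12 + 20 + 30 + 42 = 110. With ms fixed to +1/2 there is one state per orbital, so 110 states.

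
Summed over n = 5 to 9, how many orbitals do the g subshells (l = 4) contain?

A g subshell (l = 4) exists for every n ≥ 5, so shells n = 5, 6, 7, 8, 9 each contribute one — 5 subshells.
Since each g subshell has 2·4+1 = 9 orbitals, the total is 5 × 9 = 45.

45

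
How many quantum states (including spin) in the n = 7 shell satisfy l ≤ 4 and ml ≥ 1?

20

Contributions: l=1 → 1; l=2 → 2; l=3 → 3; l=4 → 4.
Orbitals: 1 + 2 + 3 + 4 = 10. Each orbital carries two spin states, so 10 × 2 = 20 states.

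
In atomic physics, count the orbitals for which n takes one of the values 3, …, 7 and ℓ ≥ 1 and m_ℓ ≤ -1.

Work shell by shell — for each n, count the (ℓ, m_ℓ) pairs that satisfy ℓ ≥ 1 and m_ℓ ≤ -1:
n=3 → 3; n=4 → 6; n=5 → 10; n=6 → 15; n=7 → 21.
Total orbitals: 3 + 6 + 10 + 15 + 21 = 55.

55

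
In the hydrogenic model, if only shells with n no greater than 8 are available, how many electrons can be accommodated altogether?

408

Total orbitals = 1² + 2² + 3² + 4² + 5² + 6² + 7² + 8² = 204. Doubling for spin gives 408 electrons.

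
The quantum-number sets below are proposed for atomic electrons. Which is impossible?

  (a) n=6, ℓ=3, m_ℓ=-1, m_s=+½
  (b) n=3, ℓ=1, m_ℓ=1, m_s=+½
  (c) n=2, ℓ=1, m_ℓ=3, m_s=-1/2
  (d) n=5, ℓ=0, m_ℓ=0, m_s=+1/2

(c)

(c) has |m_ℓ| = 3 > ℓ = 1, violating −ℓ ≤ m_ℓ ≤ ℓ.
The remaining sets (a), (b), (d) satisfy all four rules.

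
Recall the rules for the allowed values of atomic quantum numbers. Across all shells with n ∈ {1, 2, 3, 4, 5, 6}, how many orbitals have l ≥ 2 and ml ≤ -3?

Treat each shell separately and count matching orbitals:
n=4 → 1; n=5 → 3; n=6 → 6.
Total orbitals: 1 + 3 + 6 = 10.

10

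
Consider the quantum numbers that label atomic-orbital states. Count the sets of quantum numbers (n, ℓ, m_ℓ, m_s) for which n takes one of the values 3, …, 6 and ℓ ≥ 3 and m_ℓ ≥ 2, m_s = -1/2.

Go shell by shell, enumerating (ℓ, m_ℓ) with ℓ ≥ 3 and m_ℓ ≥ 2:
n=4 → 2; n=5 → 5; n=6 → 9.
Orbitals: 2 + 5 + 9 = 16. With m_s fixed to -1/2 there is one state per orbital, so 16 states.

16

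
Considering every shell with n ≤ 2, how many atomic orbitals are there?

5

Total orbitals = 1² + 2² = 5.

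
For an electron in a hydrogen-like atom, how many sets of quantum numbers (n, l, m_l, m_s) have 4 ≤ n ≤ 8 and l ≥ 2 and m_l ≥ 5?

Work shell by shell — for each n, count the (l, m_l) pairs that satisfy l ≥ 2 and m_l ≥ 5:
n=6 → 1; n=7 → 3; n=8 → 6.
Orbitals: 1 + 3 + 6 = 10. Including both spin states (m_s = ±1/2) gives 2 × 10 = 20 states.

20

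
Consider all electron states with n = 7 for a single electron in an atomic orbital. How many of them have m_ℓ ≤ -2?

30

For n = 7, ℓ ranges over 0 … 6.
Contributions: ℓ=2 → 1; ℓ=3 → 2; ℓ=4 → 3; ℓ=5 → 4; ℓ=6 → 5.
Orbitals: 1 + 2 + 3 + 4 + 5 = 15. Each orbital carries two spin states, so 15 × 2 = 30 states.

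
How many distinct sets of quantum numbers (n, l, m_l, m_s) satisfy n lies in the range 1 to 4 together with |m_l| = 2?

Per-shell orbital counts meeting the constraint:
n=3 → 2; n=4 → 4.
Orbitals: 2 + 4 = 6. Including both spin states (m_s = ±1/2) gives 2 × 6 = 12 states.

12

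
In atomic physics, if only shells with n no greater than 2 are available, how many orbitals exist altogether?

5

Total orbitals = 1² + 2² = 5.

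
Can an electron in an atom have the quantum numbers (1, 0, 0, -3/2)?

The spin quantum number for an electron can only be ms = +1/2 or −1/2; ms = -3/2 is not one of those.

No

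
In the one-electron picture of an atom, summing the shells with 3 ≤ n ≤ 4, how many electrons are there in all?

Shell n has n² orbitals: 3²=9 + 4²=16 = 25 orbitals.
Two spin states per orbital: 2 × 25 = 50 electrons.

50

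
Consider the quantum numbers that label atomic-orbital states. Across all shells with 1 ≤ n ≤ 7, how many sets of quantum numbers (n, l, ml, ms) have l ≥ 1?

266

Go shell by shell, enumerating (l, ml) with l ≥ 1:
n=2 → 3; n=3 → 8; n=4 → 15; n=5 → 24; n=6 → 35; n=7 → 48.
Orbitals: 3 + 8 + 15 + 24 + 35 + 48 = 133. Including both spin states (ms = ±1/2) gives 2 × 133 = 266 states.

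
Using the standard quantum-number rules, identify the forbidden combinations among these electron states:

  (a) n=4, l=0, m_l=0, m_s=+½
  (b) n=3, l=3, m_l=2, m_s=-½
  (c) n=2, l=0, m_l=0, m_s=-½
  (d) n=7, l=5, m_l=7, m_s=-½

(b) and (d)

(b) has l = 3 ≥ n = 3, violating 0 ≤ l ≤ n−1.
(d) has |m_l| = 7 > l = 5, violating −l ≤ m_l ≤ l.
The remaining sets (a), (c) satisfy all four rules.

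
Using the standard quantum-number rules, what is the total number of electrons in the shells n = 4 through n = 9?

542

Shell n has n² orbitals: 4²=16 + 5²=25 + 6²=36 + 7²=49 + 8²=64 + 9²=81 = 271 orbitals.
Two spin states per orbital: 2 × 271 = 542 electrons.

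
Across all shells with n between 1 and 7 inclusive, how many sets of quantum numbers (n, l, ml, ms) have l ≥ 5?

70

Work shell by shell — for each n, count the (l, ml) pairs that satisfy l ≥ 5:
n=6 → 11; n=7 → 24.
Orbitals: 11 + 24 = 35. Including both spin states (ms = ±1/2) gives 2 × 35 = 70 states.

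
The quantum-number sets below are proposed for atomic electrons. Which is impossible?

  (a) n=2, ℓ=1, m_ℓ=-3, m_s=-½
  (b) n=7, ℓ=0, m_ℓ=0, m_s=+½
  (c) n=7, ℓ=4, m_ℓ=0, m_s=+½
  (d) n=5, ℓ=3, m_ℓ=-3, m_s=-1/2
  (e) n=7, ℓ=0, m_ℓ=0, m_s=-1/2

(a)

(a) has |m_ℓ| = 3 > ℓ = 1, violating −ℓ ≤ m_ℓ ≤ ℓ.
The remaining sets (b), (c), (d), (e) satisfy all four rules.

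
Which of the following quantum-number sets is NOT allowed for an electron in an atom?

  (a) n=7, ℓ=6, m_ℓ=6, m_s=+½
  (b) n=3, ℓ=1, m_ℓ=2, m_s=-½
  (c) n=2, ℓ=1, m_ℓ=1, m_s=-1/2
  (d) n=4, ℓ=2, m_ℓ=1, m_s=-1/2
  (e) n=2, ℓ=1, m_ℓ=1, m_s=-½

(b) has |m_ℓ| = 2 > ℓ = 1, violating −ℓ ≤ m_ℓ ≤ ℓ.
The remaining sets (a), (c), (d), (e) satisfy all four rules.

(b)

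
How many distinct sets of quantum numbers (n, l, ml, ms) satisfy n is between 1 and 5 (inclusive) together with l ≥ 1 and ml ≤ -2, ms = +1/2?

10

Go shell by shell, enumerating (l, ml) with l ≥ 1 and ml ≤ -2:
n=3 → 1; n=4 → 3; n=5 → 6.
Orbitals: 1 + 3 + 6 = 10. With ms fixed to +1/2 there is one state per orbital, so 10 states.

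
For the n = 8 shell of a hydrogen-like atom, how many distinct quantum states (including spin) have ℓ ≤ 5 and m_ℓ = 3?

6

Per ℓ-value: ℓ=3 → 1; ℓ=4 → 1; ℓ=5 → 1.
Orbitals: 1 + 1 + 1 = 3. Each orbital carries two spin states, so 3 × 2 = 6 states.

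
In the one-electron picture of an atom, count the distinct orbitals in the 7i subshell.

A subshell has 2ℓ+1 orbitals; with ℓ = 6, that's 13.

13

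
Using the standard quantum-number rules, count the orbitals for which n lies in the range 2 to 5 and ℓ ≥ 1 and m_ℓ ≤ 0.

30

Per-shell orbital counts meeting the constraint:
n=2 → 2; n=3 → 5; n=4 → 9; n=5 → 14.
Total orbitals: 2 + 5 + 9 + 14 = 30.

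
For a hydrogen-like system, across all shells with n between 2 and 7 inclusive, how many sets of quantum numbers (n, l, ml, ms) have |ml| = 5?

Count contributing orbitals for each principal shell:
n=6 → 2; n=7 → 4.
Orbitals: 2 + 4 = 6. Including both spin states (ms = ±1/2) gives 2 × 6 = 12 states.

12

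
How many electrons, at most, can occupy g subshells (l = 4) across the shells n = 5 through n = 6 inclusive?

A g subshell (l = 4) exists for every n ≥ 5, so shells n = 5, 6 each contribute one — 2 subshells.
Since each g subshell holds 2(2·4+1) = 18 electrons, the total is 2 × 18 = 36.

36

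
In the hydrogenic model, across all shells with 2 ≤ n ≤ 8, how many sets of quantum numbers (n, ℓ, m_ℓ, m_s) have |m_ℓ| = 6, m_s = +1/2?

Go shell by shell, enumerating (ℓ, m_ℓ) with |m_ℓ| = 6:
n=7 → 2; n=8 → 4.
Orbitals: 2 + 4 = 6. With m_s fixed to +1/2 there is one state per orbital, so 6 states.

6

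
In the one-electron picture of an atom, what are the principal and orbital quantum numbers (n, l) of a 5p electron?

n = 5, l = 1

The leading integer gives n = 5; the letter 'p' means l = 1.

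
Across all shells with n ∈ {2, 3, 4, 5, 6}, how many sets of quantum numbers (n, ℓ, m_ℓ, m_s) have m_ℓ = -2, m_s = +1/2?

Work shell by shell — for each n, count the (ℓ, m_ℓ) pairs that satisfy m_ℓ = -2:
n=3 → 1; n=4 → 2; n=5 → 3; n=6 → 4.
Orbitals: 1 + 2 + 3 + 4 = 10. With m_s fixed to +1/2 there is one state per orbital, so 10 states.

10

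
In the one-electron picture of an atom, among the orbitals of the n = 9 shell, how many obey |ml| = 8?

2

Go through l = 0, …, 8 (the values permitted for n = 9).
Per l-value: l=8 → 2.
Total orbitals: 2.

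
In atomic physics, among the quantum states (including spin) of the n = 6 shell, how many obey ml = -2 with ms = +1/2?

Per l-value: l=2 → 1; l=3 → 1; l=4 → 1; l=5 → 1.
Orbitals: 1 + 1 + 1 + 1 = 4. With ms fixed to a single value there is one state per orbital, giving 4 states.

4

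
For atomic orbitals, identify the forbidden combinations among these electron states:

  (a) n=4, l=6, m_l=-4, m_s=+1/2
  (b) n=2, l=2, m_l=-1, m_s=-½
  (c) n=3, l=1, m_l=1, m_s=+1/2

(a) and (b)

(a) has l = 6 ≥ n = 4, violating 0 ≤ l ≤ n−1.
(b) has l = 2 ≥ n = 2, violating 0 ≤ l ≤ n−1.
The remaining set (c) satisfies all four rules.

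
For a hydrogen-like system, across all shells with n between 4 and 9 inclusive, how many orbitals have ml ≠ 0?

232

Work shell by shell — for each n, count the (l, ml) pairs that satisfy ml ≠ 0:
n=4 → 12; n=5 → 20; n=6 → 30; n=7 → 42; n=8 → 56; n=9 → 72.
Total orbitals: 12 + 20 + 30 + 42 + 56 + 72 = 232.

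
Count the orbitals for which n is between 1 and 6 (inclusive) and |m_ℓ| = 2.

Treat each shell separately and count matching orbitals:
n=3 → 2; n=4 → 4; n=5 → 6; n=6 → 8.
Total orbitals: 2 + 4 + 6 + 8 = 20.

20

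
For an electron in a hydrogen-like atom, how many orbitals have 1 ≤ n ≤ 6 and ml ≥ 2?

Go shell by shell, enumerating (l, ml) with ml ≥ 2:
n=3 → 1; n=4 → 3; n=5 → 6; n=6 → 10.
Total orbitals: 1 + 3 + 6 + 10 = 20.

20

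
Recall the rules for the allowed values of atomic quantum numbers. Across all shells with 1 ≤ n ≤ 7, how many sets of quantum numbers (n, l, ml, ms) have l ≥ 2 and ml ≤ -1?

100

Go shell by shell, enumerating (l, ml) with l ≥ 2 and ml ≤ -1:
n=3 → 2; n=4 → 5; n=5 → 9; n=6 → 14; n=7 → 20.
Orbitals: 2 + 5 + 9 + 14 + 20 = 50. Including both spin states (ms = ±1/2) gives 2 × 50 = 100 states.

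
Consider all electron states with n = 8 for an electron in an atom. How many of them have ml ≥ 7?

With n = 8 the allowed l are 0, 1, …, 7.
The (l, ml) pairs meeting ml ≥ 7 give: l=7 → 1.
Orbitals: 1. Each orbital carries two spin states, so 1 × 2 = 2 states.

2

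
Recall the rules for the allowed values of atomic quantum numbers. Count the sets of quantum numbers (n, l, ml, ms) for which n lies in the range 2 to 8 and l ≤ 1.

For each n in the range, tally the orbitals obeying l ≤ 1:
n=2 → 4; n=3 → 4; n=4 → 4; n=5 → 4; n=6 → 4; n=7 → 4; n=8 → 4.
Orbitals: 4 + 4 + 4 + 4 + 4 + 4 + 4 = 28. Including both spin states (ms = ±1/2) gives 2 × 28 = 56 states.

56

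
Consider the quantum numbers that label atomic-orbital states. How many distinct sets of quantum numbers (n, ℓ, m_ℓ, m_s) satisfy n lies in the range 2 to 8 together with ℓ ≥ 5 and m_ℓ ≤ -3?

44

Count contributing orbitals for each principal shell:
n=6 → 3; n=7 → 7; n=8 → 12.
Orbitals: 3 + 7 + 12 = 22. Including both spin states (m_s = ±1/2) gives 2 × 22 = 44 states.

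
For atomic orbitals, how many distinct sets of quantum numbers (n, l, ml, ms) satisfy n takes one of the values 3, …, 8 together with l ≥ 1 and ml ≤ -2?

For each n in the range, tally the orbitals obeying l ≥ 1 and ml ≤ -2:
n=3 → 1; n=4 → 3; n=5 → 6; n=6 → 10; n=7 → 15; n=8 → 21.
Orbitals: 1 + 3 + 6 + 10 + 15 + 21 = 56. Including both spin states (ms = ±1/2) gives 2 × 56 = 112 states.

112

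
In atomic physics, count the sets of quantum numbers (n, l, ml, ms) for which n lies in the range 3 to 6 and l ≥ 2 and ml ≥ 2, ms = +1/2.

For each n in the range, tally the orbitals obeying l ≥ 2 and ml ≥ 2:
n=3 → 1; n=4 → 3; n=5 → 6; n=6 → 10.
Orbitals: 1 + 3 + 6 + 10 = 20. With ms fixed to +1/2 there is one state per orbital, so 20 states.

20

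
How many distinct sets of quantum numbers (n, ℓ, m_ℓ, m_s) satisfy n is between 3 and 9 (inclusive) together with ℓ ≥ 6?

172

Count contributing orbitals for each principal shell:
n=7 → 13; n=8 → 28; n=9 → 45.
Orbitals: 13 + 28 + 45 = 86. Including both spin states (m_s = ±1/2) gives 2 × 86 = 172 states.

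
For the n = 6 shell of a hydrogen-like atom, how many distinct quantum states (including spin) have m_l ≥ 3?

For n = 6, l ranges over 0 … 5.
The (l, m_l) pairs meeting m_l ≥ 3 give: l=3 → 1; l=4 → 2; l=5 → 3.
Orbitals: 1 + 2 + 3 = 6. Each orbital carries two spin states, so 6 × 2 = 12 states.

12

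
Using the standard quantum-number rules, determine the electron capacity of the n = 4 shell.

A shell holds 2n² electrons: 2 × 4² = 2 × 16 = 32.

32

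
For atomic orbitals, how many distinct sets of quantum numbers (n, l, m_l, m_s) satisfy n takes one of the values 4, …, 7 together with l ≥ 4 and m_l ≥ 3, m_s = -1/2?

16

Per-shell orbital counts meeting the constraint:
n=5 → 2; n=6 → 5; n=7 → 9.
Orbitals: 2 + 5 + 9 = 16. With m_s fixed to -1/2 there is one state per orbital, so 16 states.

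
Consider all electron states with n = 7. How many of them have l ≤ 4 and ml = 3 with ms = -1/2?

2

Go through l = 0, …, 6 (the values permitted for n = 7).
Orbitals with l ≤ 4 and ml = 3, by l: l=3 → 1; l=4 → 1.
Orbitals: 1 + 1 = 2. With ms fixed to a single value there is one state per orbital, giving 2 states.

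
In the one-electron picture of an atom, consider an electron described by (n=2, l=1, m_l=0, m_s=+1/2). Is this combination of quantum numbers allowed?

Yes

n = 2 is a positive integer. l = 1 satisfies 0 ≤ l ≤ n−1 = 1. m_l = 0 lies in the range −l … +l (here −1 … 1). m_s = +1/2 is one of ±1/2.
All four constraints are satisfied.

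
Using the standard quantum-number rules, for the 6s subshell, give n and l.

The leading integer gives n = 6; the letter 's' means l = 0.

n = 6, l = 0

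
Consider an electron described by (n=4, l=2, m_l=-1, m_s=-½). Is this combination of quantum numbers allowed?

n = 4 is a positive integer. l = 2 satisfies 0 ≤ l ≤ n−1 = 3. m_l = -1 lies in the range −l … +l (here −2 … 2). m_s = -1/2 is one of ±1/2.
All four constraints are satisfied.

Allowed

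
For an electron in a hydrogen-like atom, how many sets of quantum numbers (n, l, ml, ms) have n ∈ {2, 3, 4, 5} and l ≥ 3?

46

Per-shell orbital counts meeting the constraint:
n=4 → 7; n=5 → 16.
Orbitals: 7 + 16 = 23. Including both spin states (ms = ±1/2) gives 2 × 23 = 46 states.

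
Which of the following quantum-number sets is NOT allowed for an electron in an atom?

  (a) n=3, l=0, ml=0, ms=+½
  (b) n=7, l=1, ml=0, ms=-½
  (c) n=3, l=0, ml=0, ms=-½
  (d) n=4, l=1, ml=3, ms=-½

(d)

(d) has |ml| = 3 > l = 1, violating −l ≤ ml ≤ l.
The remaining sets (a), (b), (c) satisfy all four rules.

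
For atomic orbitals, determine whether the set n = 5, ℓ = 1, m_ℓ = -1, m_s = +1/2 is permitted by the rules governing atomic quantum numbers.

n = 5 is a positive integer. ℓ = 1 satisfies 0 ≤ ℓ ≤ n−1 = 4. m_ℓ = -1 lies in the range −ℓ … +ℓ (here −1 … 1). m_s = +1/2 is one of ±1/2.
All four constraints are satisfied.

Allowed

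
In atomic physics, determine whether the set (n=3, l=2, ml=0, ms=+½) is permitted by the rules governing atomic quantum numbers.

Yes

n = 3 is a positive integer. l = 2 satisfies 0 ≤ l ≤ n−1 = 2. ml = 0 lies in the range −l … +l (here −2 … 2). ms = +1/2 is one of ±1/2.
All four constraints are satisfied.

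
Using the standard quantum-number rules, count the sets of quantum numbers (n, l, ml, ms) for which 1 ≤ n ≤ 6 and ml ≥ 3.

Per-shell orbital counts meeting the constraint:
n=4 → 1; n=5 → 3; n=6 → 6.
Orbitals: 1 + 3 + 6 = 10. Including both spin states (ms = ±1/2) gives 2 × 10 = 20 states.

20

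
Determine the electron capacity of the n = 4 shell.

A shell holds 2n² electrons: 2 × 4² = 2 × 16 = 32.

32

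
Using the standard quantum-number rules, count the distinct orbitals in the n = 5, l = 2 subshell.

5

A subshell has 2l+1 orbitals; with l = 2, that's 5.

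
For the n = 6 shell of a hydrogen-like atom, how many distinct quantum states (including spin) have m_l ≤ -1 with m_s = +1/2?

15

Go through l = 0, …, 5 (the values permitted for n = 6).
Contributions: l=1 → 1; l=2 → 2; l=3 → 3; l=4 → 4; l=5 → 5.
Orbitals: 1 + 2 + 3 + 4 + 5 = 15. With m_s fixed to a single value there is one state per orbital, giving 15 states.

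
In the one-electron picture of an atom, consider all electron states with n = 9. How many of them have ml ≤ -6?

Go through l = 0, …, 8 (the values permitted for n = 9).
Per l-value: l=6 → 1; l=7 → 2; l=8 → 3.
Orbitals: 1 + 2 + 3 = 6. Each orbital carries two spin states, so 6 × 2 = 12 states.

12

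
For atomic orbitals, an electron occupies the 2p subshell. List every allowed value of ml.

The 2p subshell has l = 1, and ml takes every integer from −l to +l. With l = 1 that gives the 3 values -1, 0, 1.

-1, 0, 1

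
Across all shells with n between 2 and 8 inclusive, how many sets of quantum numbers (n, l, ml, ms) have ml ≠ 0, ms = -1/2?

168

Go shell by shell, enumerating (l, ml) with ml ≠ 0:
n=2 → 2; n=3 → 6; n=4 → 12; n=5 → 20; n=6 → 30; n=7 → 42; n=8 → 56.
Orbitals: 2 + 6 + 12 + 20 + 30 + 42 + 56 = 168. With ms fixed to -1/2 there is one state per orbital, so 168 states.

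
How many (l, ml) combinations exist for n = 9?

The n = 9 shell contains n² = 9² = 81 orbitals.

81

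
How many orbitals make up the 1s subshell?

A subshell has 2l+1 orbitals; with l = 0, that's 1.

1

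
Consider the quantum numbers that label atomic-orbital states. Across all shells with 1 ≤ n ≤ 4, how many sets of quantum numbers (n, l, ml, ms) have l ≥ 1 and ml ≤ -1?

For each n in the range, tally the orbitals obeying l ≥ 1 and ml ≤ -1:
n=2 → 1; n=3 → 3; n=4 → 6.
Orbitals: 1 + 3 + 6 = 10. Including both spin states (ms = ±1/2) gives 2 × 10 = 20 states.

20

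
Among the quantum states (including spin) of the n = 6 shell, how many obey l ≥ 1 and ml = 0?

The n = 6 shell has l = 0 through 5; check each.
Per l-value: l=1 → 1; l=2 → 1; l=3 → 1; l=4 → 1; l=5 → 1.
Orbitals: 1 + 1 + 1 + 1 + 1 = 5. Each orbital carries two spin states, so 5 × 2 = 10 states.

10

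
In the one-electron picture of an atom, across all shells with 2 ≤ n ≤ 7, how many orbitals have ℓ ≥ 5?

35

Per-shell orbital counts meeting the constraint:
n=6 → 11; n=7 → 24.
Total orbitals: 11 + 24 = 35.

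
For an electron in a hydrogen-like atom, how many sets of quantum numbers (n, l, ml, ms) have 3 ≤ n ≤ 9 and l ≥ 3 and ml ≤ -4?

Count contributing orbitals for each principal shell:
n=5 → 1; n=6 → 3; n=7 → 6; n=8 → 10; n=9 → 15.
Orbitals: 1 + 3 + 6 + 10 + 15 = 35. Including both spin states (ms = ±1/2) gives 2 × 35 = 70 states.

70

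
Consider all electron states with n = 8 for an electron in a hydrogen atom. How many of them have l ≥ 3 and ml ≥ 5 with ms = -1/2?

6

Orbitals with l ≥ 3 and ml ≥ 5, by l: l=5 → 1; l=6 → 2; l=7 → 3.
Orbitals: 1 + 2 + 3 = 6. With ms fixed to a single value there is one state per orbital, giving 6 states.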